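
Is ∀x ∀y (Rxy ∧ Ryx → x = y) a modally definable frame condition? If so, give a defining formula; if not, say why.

Not modally definable

If a class were modally definable it would be closed under surjective bounded morphisms (Goldblatt–Thomason).
The 4-cycle (worlds w0,w1,w2,w3 with w0→w1→w2→w3→w0) is antisymmetric. Sending even-indexed worlds to • and odd-indexed worlds to ∘ is a surjective bounded morphism onto the two-world frame with •↔∘, which is not antisymmetric.
Hence antisymmetry is not modally definable.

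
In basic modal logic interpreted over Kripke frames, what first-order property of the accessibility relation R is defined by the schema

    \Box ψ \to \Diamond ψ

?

Seriality

Suppose □ψ→◇ψ is valid. At any x set V(ψ)=W. Then □ψ at x, so ◇ψ at x, so x has a successor.
Conversely, any frame satisfying \forall x \exists y Rxy validates the schema.
Frame condition: \forall x \exists y Rxy.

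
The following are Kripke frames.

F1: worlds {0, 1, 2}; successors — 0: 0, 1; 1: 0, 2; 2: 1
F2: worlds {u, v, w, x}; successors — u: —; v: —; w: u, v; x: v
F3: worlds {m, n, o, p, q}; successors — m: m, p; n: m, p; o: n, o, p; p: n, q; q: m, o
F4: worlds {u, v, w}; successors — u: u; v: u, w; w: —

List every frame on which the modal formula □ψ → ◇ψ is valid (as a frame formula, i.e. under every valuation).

F1, F3

The schema corresponds to seriality: ∀x ∃y Rxy.
F1: holds.
F2: fails — world u has no successor.
F3: holds.
F4: fails — world w has no successor.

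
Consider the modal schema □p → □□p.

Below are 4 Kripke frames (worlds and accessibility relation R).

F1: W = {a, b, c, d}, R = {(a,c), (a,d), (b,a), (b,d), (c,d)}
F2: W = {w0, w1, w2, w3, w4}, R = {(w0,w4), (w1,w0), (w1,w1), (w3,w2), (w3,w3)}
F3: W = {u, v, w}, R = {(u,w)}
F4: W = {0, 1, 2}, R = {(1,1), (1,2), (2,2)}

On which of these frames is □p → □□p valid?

F3, F4

This is the axiom for transitivity; its first-order frame correspondent is ∀x ∀y ∀z (Rxy ∧ Ryz → Rxz).
F1: fails — Rba and Rac but not Rbc.
F2: fails — Rw1w0 and Rw0w4 but not Rw1w4.
F3: ✓.
F4: ✓.
Valid on: F3, F4.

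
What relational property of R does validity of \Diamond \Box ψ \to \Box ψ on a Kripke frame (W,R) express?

This is frame-equivalent to ◇ψ → □◇ψ (substitute ¬ψ for ψ and contrapose).
Suppose ◇ψ→□◇ψ is valid. Take Rxy, Rxz and set V(ψ)={y}. Then ◇ψ at x, so □◇ψ at x, so ◇ψ at z, so some w with Rzw has ψ; w=y, i.e. Rzy. By symmetry of the argument, Ryz.
The converse is a direct semantic check.
So the correspondent is the Euclidean property.

The Euclidean property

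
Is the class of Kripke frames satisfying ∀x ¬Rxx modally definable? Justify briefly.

Not modally definable

Any modally definable frame class is closed under surjective bounded morphisms.
The 2-cycle (worlds a,b with a→b→a) is irreflexive, and the map sending every world to a single reflexive point • is a surjective bounded morphism (forth: every edge maps to (•,•); back: every world has a successor). So any modal formula valid on the 2-cycle is also valid on the reflexive point, which is not irreflexive.
So the class is not modally definable.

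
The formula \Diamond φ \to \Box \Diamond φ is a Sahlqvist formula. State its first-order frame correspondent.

Suppose ◇φ→□◇φ is valid. Take Rxy, Rxz and set V(φ)={y}. Then ◇φ at x, so □◇φ at x, so ◇φ at z, so some w with Rzw has φ; w=y, i.e. Rzy. By symmetry of the argument, Ryz.

The Euclidean property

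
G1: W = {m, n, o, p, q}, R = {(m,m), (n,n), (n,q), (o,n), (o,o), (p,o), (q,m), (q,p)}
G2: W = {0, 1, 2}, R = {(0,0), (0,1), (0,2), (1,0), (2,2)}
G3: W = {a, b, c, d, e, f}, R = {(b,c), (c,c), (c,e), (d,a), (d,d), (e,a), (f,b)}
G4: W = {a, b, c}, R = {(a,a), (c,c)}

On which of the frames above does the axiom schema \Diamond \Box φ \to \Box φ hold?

The schema corresponds to the Euclidean property: \forall x \forall y \forall z (Rxy \wedge Rxz \to Ryz).
G1: fails — Rnq and Rnn but not Rqn.
G2: fails — R02 and R00 but not R20.
G3: fails — Rce and Rcc but not Rec.
G4: holds.

G4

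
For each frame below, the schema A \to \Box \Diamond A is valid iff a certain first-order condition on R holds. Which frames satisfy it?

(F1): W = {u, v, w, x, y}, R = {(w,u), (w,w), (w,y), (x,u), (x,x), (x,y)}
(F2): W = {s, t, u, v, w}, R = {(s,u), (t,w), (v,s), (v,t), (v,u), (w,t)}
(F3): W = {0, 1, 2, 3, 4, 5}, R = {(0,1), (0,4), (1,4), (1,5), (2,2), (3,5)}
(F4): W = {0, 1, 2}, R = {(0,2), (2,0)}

This is the axiom for symmetry; its first-order frame correspondent is \forall x \forall y (Rxy \to Ryx).
(F1): fails — Rwu but not Ruw.
(F2): fails — Rvt but not Rtv.
(F3): fails — R01 but not R10.
(F4): holds.
Valid on: (F4).

(F4)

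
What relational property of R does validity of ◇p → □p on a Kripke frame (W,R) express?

This is the CD axiom.
It corresponds to partial functionality: ∀x ∀y ∀z (Rxy ∧ Rxz → y = z).

partial functionality: ∀x ∀y ∀z (Rxy ∧ Rxz → y = z)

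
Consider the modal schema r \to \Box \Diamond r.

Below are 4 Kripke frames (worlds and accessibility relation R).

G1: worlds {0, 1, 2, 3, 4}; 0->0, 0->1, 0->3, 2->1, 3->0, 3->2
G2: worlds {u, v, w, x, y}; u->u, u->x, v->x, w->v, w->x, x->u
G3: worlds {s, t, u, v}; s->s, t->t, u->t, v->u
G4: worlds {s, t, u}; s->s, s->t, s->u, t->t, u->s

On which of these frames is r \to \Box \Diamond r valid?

This is the axiom for symmetry; its first-order frame correspondent is \forall x \forall y (Rxy \to Ryx).
G1: fails — R32 but not R23.
G2: fails — Rwx but not Rxw.
G3: fails — Rvu but not Ruv.
G4: fails — Rst but not Rts.
Valid on no frame.

none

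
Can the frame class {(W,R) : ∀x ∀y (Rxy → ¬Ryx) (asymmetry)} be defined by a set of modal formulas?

If a class were modally definable it would be closed under surjective bounded morphisms (Goldblatt–Thomason).
The 3-cycle (worlds w0,w1,w2 with w0→w1→w2→w0) is asymmetric. Mapping every world to a single reflexive point • is a surjective bounded morphism, and the reflexive point is not asymmetric (R•• but asymmetry requires ¬R••).
So no modal formula (or set of formulas) defines exactly the asymmetric frames.

No — not modally definable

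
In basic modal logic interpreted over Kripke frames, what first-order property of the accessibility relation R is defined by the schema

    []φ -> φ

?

Suppose □φ→φ is valid. At any x set V(φ)={w : Rxw}. Then □φ holds at x, so φ holds at x, i.e. Rxx.

Reflexivity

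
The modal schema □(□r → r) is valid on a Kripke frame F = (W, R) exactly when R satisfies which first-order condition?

shift-reflexivity: ∀x ∀y (Rxy → Ryy)

Suppose □(□r→r) is valid. Take Rxy and set V(r)={w : Ryw}. Then at y, □r holds; since □(□r→r) at x, □r→r at y, so r at y, i.e. Ryy.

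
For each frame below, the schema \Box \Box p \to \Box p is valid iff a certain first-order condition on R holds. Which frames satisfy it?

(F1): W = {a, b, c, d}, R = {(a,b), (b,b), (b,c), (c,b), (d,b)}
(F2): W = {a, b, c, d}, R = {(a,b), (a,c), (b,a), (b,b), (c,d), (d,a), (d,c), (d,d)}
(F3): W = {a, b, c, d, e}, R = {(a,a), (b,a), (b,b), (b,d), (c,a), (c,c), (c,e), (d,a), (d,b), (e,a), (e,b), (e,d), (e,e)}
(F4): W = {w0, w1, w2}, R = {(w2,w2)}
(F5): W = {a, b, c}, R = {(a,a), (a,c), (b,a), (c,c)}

This is the axiom for density; its first-order frame correspondent is \forall x \forall y (Rxy \to \exists z (Rxz \wedge Rzy)).
(F1): holds.
(F2): fails — Rac but no z with Raz and Rzc.
(F3): holds.
(F4): holds.
(F5): holds.
Valid on: (F1), (F3), (F4), (F5).

(F1), (F3), (F4), (F5)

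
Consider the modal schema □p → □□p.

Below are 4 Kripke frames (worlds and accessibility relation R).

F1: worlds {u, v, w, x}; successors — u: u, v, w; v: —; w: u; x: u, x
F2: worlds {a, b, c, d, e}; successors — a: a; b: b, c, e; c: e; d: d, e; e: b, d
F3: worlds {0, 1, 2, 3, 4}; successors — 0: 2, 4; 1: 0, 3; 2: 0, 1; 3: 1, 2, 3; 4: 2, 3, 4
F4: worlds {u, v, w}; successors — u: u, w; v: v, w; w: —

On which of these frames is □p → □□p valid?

Frame correspondent (Sahlqvist): ∀x ∀y ∀z (Rxy ∧ Ryz → Rxz) — i.e. transitivity.
F1: fails — Rwu and Ruv but not Rwv.
F2: fails — Reb and Rbc but not Rec.
F3: fails — R10 and R02 but not R12.
F4: ✓.

F4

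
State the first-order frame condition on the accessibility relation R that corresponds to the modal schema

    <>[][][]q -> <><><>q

forall x forall y (xRy -> exists w (y R^3 w & x R^3 w))

This is a Sahlqvist (Geach-type) schema ◇^1□^3q → □^0◇^3q.
Minimal-valuation argument: fix x; take any y with xR^1y and any z with xR^0z. Set V(q) to the set of worlds R-reachable from y in exactly 3 steps. Then □^3q holds at y, so the antecedent holds at x; validity forces ◇^3q at z, giving a w with zR^3w and yR^3w.
First-order correspondent: forall x forall y (xRy -> exists w (y R^3 w & x R^3 w)).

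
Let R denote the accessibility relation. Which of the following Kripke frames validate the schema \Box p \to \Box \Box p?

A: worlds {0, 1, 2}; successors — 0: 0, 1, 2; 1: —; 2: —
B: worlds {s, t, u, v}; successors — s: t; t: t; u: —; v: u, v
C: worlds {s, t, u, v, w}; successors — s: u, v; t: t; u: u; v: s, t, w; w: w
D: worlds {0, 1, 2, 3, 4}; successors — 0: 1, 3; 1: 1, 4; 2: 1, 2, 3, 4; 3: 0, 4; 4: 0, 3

The schema corresponds to transitivity: \forall x \forall y \forall z (Rxy \wedge Ryz \to Rxz).
A: condition met.
B: condition met.
C: fails — Rvs and Rsv but not Rvv.
D: fails — R34 and R43 but not R33.

A, B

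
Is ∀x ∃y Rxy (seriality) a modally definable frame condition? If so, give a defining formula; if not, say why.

Yes, by □p → ◇p

This is a Sahlqvist condition; the D axiom □p → ◇p defines it.
Suppose □p→◇p is valid. At any x set V(p)=W. Then □p at x, so ◇p at x, so x has a successor.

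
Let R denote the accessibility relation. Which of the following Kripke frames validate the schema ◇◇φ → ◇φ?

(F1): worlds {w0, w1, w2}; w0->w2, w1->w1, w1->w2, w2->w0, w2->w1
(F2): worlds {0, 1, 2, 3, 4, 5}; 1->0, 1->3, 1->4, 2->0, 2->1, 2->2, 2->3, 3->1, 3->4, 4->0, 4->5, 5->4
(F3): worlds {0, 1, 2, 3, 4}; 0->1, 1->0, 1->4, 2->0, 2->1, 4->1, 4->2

Frame correspondent (Sahlqvist): ∀x ∀y ∀z (Rxy ∧ Ryz → Rxz) — i.e. transitivity.
(F1): fails — Rw1w2 and Rw2w0 but not Rw1w0.
(F2): fails — R34 and R45 but not R35.
(F3): fails — R10 and R01 but not R11.

none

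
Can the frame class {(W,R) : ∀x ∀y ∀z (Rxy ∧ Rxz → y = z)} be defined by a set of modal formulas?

Yes — defined by ◇p → □p

Yes: it is partial functionality, defined by the CD schema ◇p → □p.
Suppose ◇p→□p is valid. Take Rxy, Rxz and set V(p)={y}. Then ◇p at x, so □p at x, so p at z, i.e. z=y.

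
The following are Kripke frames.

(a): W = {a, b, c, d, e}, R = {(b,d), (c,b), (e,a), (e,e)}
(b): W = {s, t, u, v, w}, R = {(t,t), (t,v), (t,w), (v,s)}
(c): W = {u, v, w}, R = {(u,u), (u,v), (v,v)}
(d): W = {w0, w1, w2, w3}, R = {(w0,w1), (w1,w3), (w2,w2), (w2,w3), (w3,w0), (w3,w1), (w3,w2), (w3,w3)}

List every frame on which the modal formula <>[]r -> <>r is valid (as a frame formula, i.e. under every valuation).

(c)

Frame correspondent (Sahlqvist): forall x forall y (xRy -> exists w (yRw & xRw)) — i.e. a generalized confluence (Geach) condition.
(a): fails — bRd but no w with dRw and bRw.
(b): fails — tRv but no w* with vRw* and tRw*.
(c): condition met.
(d): fails — w0Rw1 but no w with w1Rw and w0Rw.
Valid on: (c).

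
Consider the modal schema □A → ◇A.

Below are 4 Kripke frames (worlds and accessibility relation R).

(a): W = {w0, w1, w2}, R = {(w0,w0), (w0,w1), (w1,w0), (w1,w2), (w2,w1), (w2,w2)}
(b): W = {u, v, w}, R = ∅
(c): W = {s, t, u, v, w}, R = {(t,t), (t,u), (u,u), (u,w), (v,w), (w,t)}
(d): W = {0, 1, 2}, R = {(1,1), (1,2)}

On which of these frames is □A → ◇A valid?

(a)

This is the axiom for seriality; its first-order frame correspondent is ∀x ∃y Rxy.
(a): holds.
(b): fails — world u has no successor.
(c): fails — world s has no successor.
(d): fails — world 0 has no successor.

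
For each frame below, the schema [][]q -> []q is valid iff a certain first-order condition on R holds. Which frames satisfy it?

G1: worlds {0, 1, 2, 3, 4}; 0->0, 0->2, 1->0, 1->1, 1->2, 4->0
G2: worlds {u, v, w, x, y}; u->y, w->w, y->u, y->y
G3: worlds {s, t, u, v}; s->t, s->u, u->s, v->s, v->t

G1, G2

The schema corresponds to density: forall x forall y (Rxy -> exists z (Rxz & Rzy)).
G1: ✓.
G2: ✓.
G3: fails — Rus but no z with Ruz and Rzs.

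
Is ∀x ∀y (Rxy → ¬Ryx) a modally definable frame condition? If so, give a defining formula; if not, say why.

If a class were modally definable it would be closed under surjective bounded morphisms (Goldblatt–Thomason).
The 4-cycle (worlds a,b,c,d with a→b→c→d→a) is asymmetric. Mapping every world to a single reflexive point • is a surjective bounded morphism, and the reflexive point is not asymmetric (R•• but asymmetry requires ¬R••).
Hence asymmetry is not modally definable.

Not definable by any modal formula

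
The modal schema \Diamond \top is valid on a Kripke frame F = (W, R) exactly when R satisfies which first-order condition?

seriality

◇⊤ holds at w iff w has a successor, so frame-validity of ◇⊤ is exactly seriality. Equivalently via □q → ◇q:
Suppose □q→◇q is valid. At any x set V(q)=W. Then □q at x, so ◇q at x, so x has a successor.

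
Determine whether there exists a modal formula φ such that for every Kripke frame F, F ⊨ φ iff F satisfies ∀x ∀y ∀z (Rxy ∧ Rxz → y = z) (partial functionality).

Yes: it is partial functionality, defined by the CD schema ◇r → □r.

Yes, by ◇r → □r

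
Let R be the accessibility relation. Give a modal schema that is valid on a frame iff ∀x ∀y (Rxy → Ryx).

This is symmetry; the standard corresponding axiom is B: s → □◇s.

s → □◇s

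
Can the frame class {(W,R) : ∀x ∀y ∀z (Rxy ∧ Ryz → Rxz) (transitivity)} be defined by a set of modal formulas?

Yes — defined by □r → □□r

This is a Sahlqvist condition; the 4 axiom □r → □□r defines it.
Suppose □r→□□r is valid. Take Rxy, Ryz and set V(r)={w : Rxw}. Then □r at x, so □□r at x, so □r at y, so r at z, i.e. Rxz.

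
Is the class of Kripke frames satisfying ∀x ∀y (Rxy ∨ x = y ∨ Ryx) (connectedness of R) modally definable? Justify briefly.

No — not modally definable

If a class were modally definable it would be closed under disjoint unions (Goldblatt–Thomason).
Take 3 disjoint single-world reflexive frames: each is trivially connected, but their disjoint union has 3 worlds with no edge between distinct components, so it is not connected.
So the class is not modally definable.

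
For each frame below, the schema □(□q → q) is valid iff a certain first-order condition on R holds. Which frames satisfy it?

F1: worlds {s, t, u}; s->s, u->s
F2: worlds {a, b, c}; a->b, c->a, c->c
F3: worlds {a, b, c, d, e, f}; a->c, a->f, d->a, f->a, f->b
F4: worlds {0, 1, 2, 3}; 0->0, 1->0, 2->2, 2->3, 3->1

F1

The schema corresponds to shift-reflexivity: ∀x ∀y (Rxy → Ryy).
F1: condition met.
F2: fails — Rca but not Raa.
F3: fails — Rda but not Raa.
F4: fails — R31 but not R11.
Valid on: F1.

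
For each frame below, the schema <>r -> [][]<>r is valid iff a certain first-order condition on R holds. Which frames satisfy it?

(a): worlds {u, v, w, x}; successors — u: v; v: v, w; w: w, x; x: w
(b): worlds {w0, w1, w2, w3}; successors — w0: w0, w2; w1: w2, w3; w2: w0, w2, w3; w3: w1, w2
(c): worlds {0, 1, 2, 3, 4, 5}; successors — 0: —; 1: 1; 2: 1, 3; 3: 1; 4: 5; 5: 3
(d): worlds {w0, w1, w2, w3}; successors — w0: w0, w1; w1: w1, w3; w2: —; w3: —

This is the axiom for a generalized confluence (Geach) condition; its first-order frame correspondent is forall x forall y forall z ((xRy & x R^2 z) -> exists w (y = w & zRw)).
(a): fails — uRv, uR²w but no t with v=t and wRt.
(b): fails — w0Rw0, w0R²w3 but no w with w0=w and w3Rw.
(c): fails — 2R3, 2R²1 but no w with 3=w and 1Rw.
(d): fails — w0Rw0, w0R²w1 but no w with w0=w and w1Rw.

none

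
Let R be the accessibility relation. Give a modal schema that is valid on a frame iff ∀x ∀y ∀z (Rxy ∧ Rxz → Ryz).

◇q → □◇q

A defining formula is ◇q → □◇q (the 5 axiom).
Suppose ◇q→□◇q is valid. Take Rxy, Rxz and set V(q)={y}. Then ◇q at x, so □◇q at x, so ◇q at z, so some w with Rzw has q; w=y, i.e. Rzy. By symmetry of the argument, Ryz.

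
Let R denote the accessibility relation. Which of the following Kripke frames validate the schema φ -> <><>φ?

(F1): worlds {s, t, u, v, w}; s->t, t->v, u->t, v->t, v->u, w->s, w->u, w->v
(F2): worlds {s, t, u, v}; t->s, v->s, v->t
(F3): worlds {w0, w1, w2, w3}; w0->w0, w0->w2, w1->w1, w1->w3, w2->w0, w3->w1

The schema corresponds to a generalized confluence (Geach) condition: forall x exists w (x = w & x R^2 w).
(F1): fails — at s but no w* with s=w* and sR²w*.
(F2): fails — at s but no w with s=w and sR²w.
(F3): ✓.

(F3)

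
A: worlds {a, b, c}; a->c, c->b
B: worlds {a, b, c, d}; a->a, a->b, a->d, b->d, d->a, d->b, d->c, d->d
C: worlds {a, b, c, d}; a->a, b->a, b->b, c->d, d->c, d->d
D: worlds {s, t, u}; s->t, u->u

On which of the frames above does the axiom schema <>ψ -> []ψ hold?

This is the axiom for partial functionality; its first-order frame correspondent is forall x forall y forall z (Rxy & Rxz -> y = z).
A: satisfies the condition.
B: fails — a sees both a and b.
C: fails — b sees both a and b.
D: satisfies the condition.
Valid on: A, D.

A, D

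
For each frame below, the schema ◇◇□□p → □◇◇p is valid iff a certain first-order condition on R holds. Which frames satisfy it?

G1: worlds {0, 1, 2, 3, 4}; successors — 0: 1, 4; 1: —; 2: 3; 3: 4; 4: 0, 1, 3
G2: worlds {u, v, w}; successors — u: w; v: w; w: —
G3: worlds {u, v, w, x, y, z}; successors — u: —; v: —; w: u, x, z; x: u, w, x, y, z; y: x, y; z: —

The schema corresponds to a generalized confluence (Geach) condition: ∀x ∀y ∀z ((xR²y ∧ xRz) → ∃w (yR²w ∧ zR²w)).
G1: fails — 0R²0, 0R1 but no w with 0R²w and 1R²w.
G2: condition met.
G3: fails — wR²u, wRu but no t with uR²t and uR²t.
Valid on: G2.

G2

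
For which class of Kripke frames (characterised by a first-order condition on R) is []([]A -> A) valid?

This is the T□ axiom.
Its frame correspondent is shift-reflexivity — forall x forall y (Rxy -> Ryy).

Shift-reflexivity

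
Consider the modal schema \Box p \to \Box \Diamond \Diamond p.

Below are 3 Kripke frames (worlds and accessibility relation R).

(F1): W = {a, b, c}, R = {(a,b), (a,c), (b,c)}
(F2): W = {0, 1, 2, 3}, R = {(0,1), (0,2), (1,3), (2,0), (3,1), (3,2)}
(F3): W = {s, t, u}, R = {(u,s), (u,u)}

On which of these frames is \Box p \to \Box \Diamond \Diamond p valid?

(F2)

The schema corresponds to a generalized confluence (Geach) condition: \forall x \forall z (xRz \to \exists w (xRw \wedge z R^2 w)).
(F1): fails — aRb but no w with aRw and bR²w.
(F2): holds.
(F3): fails — uRs but no w with uRw and sR²w.
Valid on: (F2).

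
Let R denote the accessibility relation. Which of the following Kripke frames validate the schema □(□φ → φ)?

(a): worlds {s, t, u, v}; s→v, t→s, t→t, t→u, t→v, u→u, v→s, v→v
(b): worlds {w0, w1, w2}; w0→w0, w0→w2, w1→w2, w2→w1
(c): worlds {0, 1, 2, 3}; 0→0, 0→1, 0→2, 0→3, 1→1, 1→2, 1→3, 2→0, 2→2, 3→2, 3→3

Frame correspondent (Sahlqvist): ∀x ∀y (Rxy → Ryy) — i.e. shift-reflexivity.
(a): fails — Rts but not Rss.
(b): fails — Rw1w2 but not Rw2w2.
(c): condition met.

(c)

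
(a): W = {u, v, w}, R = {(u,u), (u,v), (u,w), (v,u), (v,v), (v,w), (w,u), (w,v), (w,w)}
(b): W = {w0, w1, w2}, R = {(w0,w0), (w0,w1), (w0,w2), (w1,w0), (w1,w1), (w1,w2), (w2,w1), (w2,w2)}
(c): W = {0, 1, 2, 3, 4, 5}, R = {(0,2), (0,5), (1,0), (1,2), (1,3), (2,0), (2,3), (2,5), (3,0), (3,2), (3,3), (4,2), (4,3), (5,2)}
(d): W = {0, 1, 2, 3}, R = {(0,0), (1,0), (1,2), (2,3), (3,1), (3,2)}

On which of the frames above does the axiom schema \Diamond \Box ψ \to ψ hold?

(a)

This is the axiom for symmetry; its first-order frame correspondent is \forall x \forall y (Rxy \to Ryx).
(a): holds.
(b): fails — Rw0w2 but not Rw2w0.
(c): fails — R10 but not R01.
(d): fails — R10 but not R01.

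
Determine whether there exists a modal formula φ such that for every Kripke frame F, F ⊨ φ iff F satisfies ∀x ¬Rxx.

If a class were modally definable it would be closed under surjective bounded morphisms (Goldblatt–Thomason).
The 3-cycle (worlds a,b,c with a→b→c→a) is irreflexive, and the map sending every world to a single reflexive point • is a surjective bounded morphism (forth: every edge maps to (•,•); back: every world has a successor). So any modal formula valid on the 3-cycle is also valid on the reflexive point, which is not irreflexive.
So no modal formula (or set of formulas) defines exactly the irreflexive frames.

No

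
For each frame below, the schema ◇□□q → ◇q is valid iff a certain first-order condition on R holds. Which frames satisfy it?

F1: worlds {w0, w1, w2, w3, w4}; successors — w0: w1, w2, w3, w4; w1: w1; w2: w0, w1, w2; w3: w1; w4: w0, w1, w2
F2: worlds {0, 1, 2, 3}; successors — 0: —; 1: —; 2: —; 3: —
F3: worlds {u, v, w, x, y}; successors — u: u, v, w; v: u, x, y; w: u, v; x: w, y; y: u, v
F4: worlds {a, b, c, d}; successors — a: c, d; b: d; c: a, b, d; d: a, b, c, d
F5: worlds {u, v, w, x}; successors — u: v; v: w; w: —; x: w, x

The schema corresponds to a generalized confluence (Geach) condition: ∀x ∀y (xRy → ∃w (yR²w ∧ xRw)).
F1: satisfies the condition.
F2: satisfies the condition.
F3: satisfies the condition.
F4: satisfies the condition.
F5: fails — uRv but no t with vR²t and uRt.

F1, F2, F3, F4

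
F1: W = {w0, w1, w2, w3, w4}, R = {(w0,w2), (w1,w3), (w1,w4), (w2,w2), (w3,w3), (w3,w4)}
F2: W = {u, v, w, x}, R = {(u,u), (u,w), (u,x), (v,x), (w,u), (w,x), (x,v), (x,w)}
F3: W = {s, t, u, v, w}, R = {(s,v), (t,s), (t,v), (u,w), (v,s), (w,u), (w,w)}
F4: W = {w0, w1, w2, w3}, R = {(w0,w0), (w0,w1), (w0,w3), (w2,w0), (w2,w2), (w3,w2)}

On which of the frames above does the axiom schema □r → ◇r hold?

Frame correspondent (Sahlqvist): ∀x ∃y Rxy — i.e. seriality.
F1: fails — world w4 has no successor.
F2: ✓.
F3: ✓.
F4: fails — world w1 has no successor.

F2, F3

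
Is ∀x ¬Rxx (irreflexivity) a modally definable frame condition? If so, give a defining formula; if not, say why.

Any modally definable frame class is closed under surjective bounded morphisms.
The 2-cycle (worlds w0,w1 with w0→w1→w0) is irreflexive, and the map sending every world to a single reflexive point • is a surjective bounded morphism (forth: every edge maps to (•,•); back: every world has a successor). So any modal formula valid on the 2-cycle is also valid on the reflexive point, which is not irreflexive.
So no modal formula (or set of formulas) defines exactly the irreflexive frames.

No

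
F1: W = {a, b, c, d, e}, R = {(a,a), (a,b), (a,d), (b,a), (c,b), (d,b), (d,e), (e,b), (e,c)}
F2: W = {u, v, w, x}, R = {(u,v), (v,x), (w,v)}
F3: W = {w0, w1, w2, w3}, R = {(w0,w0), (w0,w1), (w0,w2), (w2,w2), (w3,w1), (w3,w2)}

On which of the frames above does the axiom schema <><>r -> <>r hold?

F3

This is the axiom for a generalized confluence (Geach) condition; its first-order frame correspondent is forall x forall y (x R^2 y -> exists w (y = w & xRw)).
F1: fails — aR²e but no w with e=w and aRw.
F2: fails — uR²x but no t with x=t and uRt.
F3: satisfies the condition.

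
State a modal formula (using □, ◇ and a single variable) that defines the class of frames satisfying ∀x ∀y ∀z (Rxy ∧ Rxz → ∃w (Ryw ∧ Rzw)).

◇□s → □◇s

The condition is convergence. The .2 schema ◇□s → □◇s defines it.
Suppose ◇□s→□◇s is valid. Take Rxy, Rxz and set V(s)={w : Ryw}. Then □s at y so ◇□s at x, so □◇s at x, so ◇s at z, giving w with Rzw and Ryw.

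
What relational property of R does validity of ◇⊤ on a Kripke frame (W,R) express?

seriality: ∀x ∃y Rxy

◇⊤ holds at w iff w has a successor, so frame-validity of ◇⊤ is exactly seriality. Equivalently via □A → ◇A:
Suppose □A→◇A is valid. At any x set V(A)=W. Then □A at x, so ◇A at x, so x has a successor.
The converse is a direct semantic check.
So the correspondent is seriality.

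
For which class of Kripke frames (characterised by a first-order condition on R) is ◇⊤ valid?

◇⊤ holds at w iff w has a successor, so frame-validity of ◇⊤ is exactly seriality. Equivalently via □φ → ◇φ:
Suppose □φ→◇φ is valid. At any x set V(φ)=W. Then □φ at x, so ◇φ at x, so x has a successor.
Conversely, any frame satisfying ∀x ∃y Rxy validates the schema.
Frame condition: ∀x ∃y Rxy.

Seriality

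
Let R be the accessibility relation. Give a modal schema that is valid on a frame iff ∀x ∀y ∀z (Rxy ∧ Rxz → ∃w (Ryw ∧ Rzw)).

A defining formula is ◇□p → □◇p (the .2 axiom).
Suppose ◇□p→□◇p is valid. Take Rxy, Rxz and set V(p)={w : Ryw}. Then □p at y so ◇□p at x, so □◇p at x, so ◇p at z, giving w with Rzw and Ryw.

◇□p → □◇p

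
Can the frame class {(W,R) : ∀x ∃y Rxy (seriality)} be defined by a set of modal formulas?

Yes — defined by □r → ◇r

Yes: it is seriality, defined by the D schema □r → ◇r.
Suppose □r→◇r is valid. At any x set V(r)=W. Then □r at x, so ◇r at x, so x has a successor.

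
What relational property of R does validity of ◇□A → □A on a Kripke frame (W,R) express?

Replacing A by ¬A and contraposing gives the equivalent schema ◇A → □◇A.
Suppose ◇A→□◇A is valid. Take Rxy, Rxz and set V(A)={y}. Then ◇A at x, so □◇A at x, so ◇A at z, so some w with Rzw has A; w=y, i.e. Rzy. By symmetry of the argument, Ryz.
Conversely, on a frame with the Euclidean property the schema holds at every world under every valuation.
So the correspondent is the Euclidean property.

the Euclidean property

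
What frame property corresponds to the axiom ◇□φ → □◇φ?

Suppose ◇□φ→□◇φ is valid. Take Rxy, Rxz and set V(φ)={w : Ryw}. Then □φ at y so ◇□φ at x, so □◇φ at x, so ◇φ at z, giving w with Rzw and Ryw.
The converse is a direct semantic check.
Frame condition: ∀x ∀y ∀z (Rxy ∧ Rxz → ∃w (Ryw ∧ Rzw)).

convergence: ∀x ∀y ∀z (Rxy ∧ Rxz → ∃w (Ryw ∧ Rzw))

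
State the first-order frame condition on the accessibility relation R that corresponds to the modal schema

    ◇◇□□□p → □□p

This is a Sahlqvist (Geach-type) schema ◇^2□^3p → □^2◇^0p.
First-order correspondent: ∀x ∀y ∀z ((xR²y ∧ xR²z) → ∃w (yR³w ∧ z = w)).

∀x ∀y ∀z ((xR²y ∧ xR²z) → ∃w (yR³w ∧ z = w))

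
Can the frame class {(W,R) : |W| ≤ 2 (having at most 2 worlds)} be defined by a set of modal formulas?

No — not modally definable

Modal frame validity is preserved under disjoint unions.
Any modal formula valid on each of 3 disjoint one-world frames is valid on their disjoint union (validity is preserved under disjoint unions). Each one-world frame has |W|=1≤2, but the union has |W|=3.
So no modal formula (or set of formulas) defines exactly the |W|≤2 frames.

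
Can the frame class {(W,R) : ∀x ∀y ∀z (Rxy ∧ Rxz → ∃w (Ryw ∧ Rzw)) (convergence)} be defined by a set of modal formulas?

Yes: it is convergence, defined by the .2 schema ◇□p → □◇p.

Definable; ◇□p → □◇p defines it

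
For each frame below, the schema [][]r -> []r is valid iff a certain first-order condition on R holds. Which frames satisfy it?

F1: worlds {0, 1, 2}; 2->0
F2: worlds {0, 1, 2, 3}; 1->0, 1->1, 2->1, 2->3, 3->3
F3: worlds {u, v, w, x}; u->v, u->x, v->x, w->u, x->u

The schema corresponds to density: forall x forall y (Rxy -> exists z (Rxz & Rzy)).
F1: fails — R20 but no z with R2z and Rz0.
F2: ✓.
F3: fails — Ruv but no z with Ruz and Rzv.
Valid on: F2.

F2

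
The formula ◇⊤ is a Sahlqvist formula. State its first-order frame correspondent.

◇⊤ holds at w iff w has a successor, so frame-validity of ◇⊤ is exactly seriality. Equivalently via □ψ → ◇ψ:
Suppose □ψ→◇ψ is valid. At any x set V(ψ)=W. Then □ψ at x, so ◇ψ at x, so x has a successor.

seriality: ∀x ∃y Rxy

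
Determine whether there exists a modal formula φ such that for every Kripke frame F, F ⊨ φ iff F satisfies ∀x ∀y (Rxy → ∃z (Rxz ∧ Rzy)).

Yes — defined by □□q → □q

Yes: it is density, defined by the C4 schema □□q → □q.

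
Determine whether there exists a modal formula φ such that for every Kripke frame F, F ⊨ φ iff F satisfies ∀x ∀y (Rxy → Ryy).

This is a Sahlqvist condition; the T□ axiom □(□p → p) defines it.
Suppose □(□p→p) is valid. Take Rxy and set V(p)={w : Ryw}. Then at y, □p holds; since □(□p→p) at x, □p→p at y, so p at y, i.e. Ryy.

Definable; □(□p → p) defines it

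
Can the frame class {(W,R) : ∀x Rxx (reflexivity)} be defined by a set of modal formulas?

Yes — defined by □r → r

This is a Sahlqvist condition; the T axiom □r → r defines it.
Suppose □r→r is valid. At any x set V(r)={w : Rxw}. Then □r holds at x, so r holds at x, i.e. Rxx.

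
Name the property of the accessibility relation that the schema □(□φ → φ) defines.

This schema is the T□ axiom.
Its frame correspondent is shift-reflexivity — ∀x ∀y (Rxy → Ryy).

shift-reflexivity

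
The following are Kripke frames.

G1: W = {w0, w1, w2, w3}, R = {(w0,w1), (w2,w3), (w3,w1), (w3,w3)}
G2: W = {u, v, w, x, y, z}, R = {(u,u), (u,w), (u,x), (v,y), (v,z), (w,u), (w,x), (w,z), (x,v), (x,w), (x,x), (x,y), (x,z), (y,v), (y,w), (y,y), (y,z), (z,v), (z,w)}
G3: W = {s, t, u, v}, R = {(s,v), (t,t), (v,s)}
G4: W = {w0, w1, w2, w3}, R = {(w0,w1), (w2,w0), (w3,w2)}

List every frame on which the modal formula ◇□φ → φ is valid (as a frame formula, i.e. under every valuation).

The schema corresponds to symmetry: ∀x ∀y (Rxy → Ryx).
G1: fails — Rw0w1 but not Rw1w0.
G2: fails — Rxv but not Rvx.
G3: holds.
G4: fails — Rw0w1 but not Rw1w0.

G3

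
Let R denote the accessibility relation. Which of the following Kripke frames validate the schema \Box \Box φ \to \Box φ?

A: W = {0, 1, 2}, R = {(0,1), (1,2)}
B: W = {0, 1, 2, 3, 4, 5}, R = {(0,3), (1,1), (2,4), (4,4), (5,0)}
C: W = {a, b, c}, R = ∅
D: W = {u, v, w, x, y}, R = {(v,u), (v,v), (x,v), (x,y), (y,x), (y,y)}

The schema corresponds to density: \forall x \forall y (Rxy \to \exists z (Rxz \wedge Rzy)).
A: fails — R12 but no z with R1z and Rz2.
B: fails — R50 but no z with R5z and Rz0.
C: ✓.
D: ✓.
Valid on: C, D.

C, D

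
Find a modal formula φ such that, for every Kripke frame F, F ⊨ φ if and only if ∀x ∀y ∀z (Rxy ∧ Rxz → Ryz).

This is the Euclidean property; the standard corresponding axiom is 5: ◇ψ → □◇ψ.
Suppose ◇ψ→□◇ψ is valid. Take Rxy, Rxz and set V(ψ)={y}. Then ◇ψ at x, so □◇ψ at x, so ◇ψ at z, so some w with Rzw has ψ; w=y, i.e. Rzy. By symmetry of the argument, Ryz.

◇ψ → □◇ψ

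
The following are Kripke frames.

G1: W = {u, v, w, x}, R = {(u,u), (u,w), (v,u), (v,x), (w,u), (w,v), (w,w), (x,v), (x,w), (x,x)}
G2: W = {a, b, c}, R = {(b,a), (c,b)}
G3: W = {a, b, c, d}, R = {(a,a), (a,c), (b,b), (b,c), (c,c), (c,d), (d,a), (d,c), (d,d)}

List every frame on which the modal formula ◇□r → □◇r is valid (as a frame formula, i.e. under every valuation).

The schema corresponds to convergence: ∀x ∀y ∀z (Rxy ∧ Rxz → ∃w (Ryw ∧ Rzw)).
G1: satisfies the condition.
G2: fails — Rba and Rba but a and a have no common successor.
G3: satisfies the condition.
Valid on: G1, G3.

G1, G3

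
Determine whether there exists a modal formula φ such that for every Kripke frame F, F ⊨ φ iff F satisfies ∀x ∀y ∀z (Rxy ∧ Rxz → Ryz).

Yes: it is the Euclidean property, defined by the 5 schema ◇r → □◇r.
Suppose ◇r→□◇r is valid. Take Rxy, Rxz and set V(r)={y}. Then ◇r at x, so □◇r at x, so ◇r at z, so some w with Rzw has r; w=y, i.e. Rzy. By symmetry of the argument, Ryz.

Yes, by ◇r → □◇r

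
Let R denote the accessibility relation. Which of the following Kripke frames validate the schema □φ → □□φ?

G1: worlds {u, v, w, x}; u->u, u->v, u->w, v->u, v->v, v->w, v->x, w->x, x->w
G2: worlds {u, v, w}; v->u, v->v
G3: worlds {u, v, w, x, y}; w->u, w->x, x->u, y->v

G2, G3

Frame correspondent (Sahlqvist): ∀x ∀y ∀z (Rxy ∧ Ryz → Rxz) — i.e. transitivity.
G1: fails — Ruv and Rvx but not Rux.
G2: holds.
G3: holds.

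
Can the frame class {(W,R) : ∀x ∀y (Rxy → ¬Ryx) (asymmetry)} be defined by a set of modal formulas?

No

Modal frame validity is preserved under surjective bounded morphisms.
The 3-cycle (worlds a,b,c with a→b→c→a) is asymmetric. Mapping every world to a single reflexive point • is a surjective bounded morphism, and the reflexive point is not asymmetric (R•• but asymmetry requires ¬R••).
So no modal formula (or set of formulas) defines exactly the asymmetric frames.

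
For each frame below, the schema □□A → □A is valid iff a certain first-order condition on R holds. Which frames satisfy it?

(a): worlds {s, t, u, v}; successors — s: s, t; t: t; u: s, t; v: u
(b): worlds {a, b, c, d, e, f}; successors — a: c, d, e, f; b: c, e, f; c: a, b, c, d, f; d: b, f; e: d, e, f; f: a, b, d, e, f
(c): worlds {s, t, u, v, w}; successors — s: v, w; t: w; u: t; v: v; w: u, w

(b)

The schema corresponds to density: ∀x ∀y (Rxy → ∃z (Rxz ∧ Rzy)).
(a): fails — Rvu but no z with Rvz and Rzu.
(b): satisfies the condition.
(c): fails — Rut but no z with Ruz and Rzt.
Valid on: (b).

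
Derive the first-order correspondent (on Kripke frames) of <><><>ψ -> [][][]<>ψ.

This is a Sahlqvist (Geach-type) schema ◇^3□^0ψ → □^3◇^1ψ.
Minimal-valuation argument: fix x; take any y with xR^3y and any z with xR^3z. Set V(ψ) to the set of worlds R-reachable from y in exactly 0 steps. Then □^0ψ holds at y, so the antecedent holds at x; validity forces ◇^1ψ at z, giving a w with zR^1w and yR^0w.
First-order correspondent: forall x forall y forall z ((x R^3 y & x R^3 z) -> exists w (y = w & zRw)).

forall x forall y forall z ((x R^3 y & x R^3 z) -> exists w (y = w & zRw))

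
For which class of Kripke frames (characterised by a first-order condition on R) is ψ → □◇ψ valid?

This is the B axiom.
Its frame correspondent is symmetry — ∀x ∀y (Rxy → Ryx).

Symmetry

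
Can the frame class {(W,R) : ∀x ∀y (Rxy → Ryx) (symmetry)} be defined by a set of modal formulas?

Definable; q → □◇q defines it

This is a Sahlqvist condition; the B axiom q → □◇q defines it.
Suppose q→□◇q is valid. Take Rxy and set V(q)={x}. Then q at x, so □◇q at x, so ◇q at y, so some z with Ryz has q; z=x, i.e. Ryx.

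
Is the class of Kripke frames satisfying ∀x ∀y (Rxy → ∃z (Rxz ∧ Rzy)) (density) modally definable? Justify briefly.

Yes, by □□q → □q

This is a Sahlqvist condition; the C4 axiom □□q → □q defines it.
Suppose □□q→□q is valid. Take Rxy and set V(q)={w : xR²w}. Then □□q at x, so □q at x, so q at y, i.e. ∃z(Rxz∧Rzy).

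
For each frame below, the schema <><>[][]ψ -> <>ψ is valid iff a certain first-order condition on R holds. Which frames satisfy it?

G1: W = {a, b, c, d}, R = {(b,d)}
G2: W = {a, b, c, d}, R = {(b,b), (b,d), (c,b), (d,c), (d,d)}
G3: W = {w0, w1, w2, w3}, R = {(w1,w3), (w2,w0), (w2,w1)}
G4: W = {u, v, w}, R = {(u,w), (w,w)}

This is the axiom for a generalized confluence (Geach) condition; its first-order frame correspondent is forall x forall y (x R^2 y -> exists w (y R^2 w & xRw)).
G1: ✓.
G2: ✓.
G3: fails — w2R²w3 but no w with w3R²w and w2Rw.
G4: ✓.
Valid on: G1, G2, G4.

G1, G2, G4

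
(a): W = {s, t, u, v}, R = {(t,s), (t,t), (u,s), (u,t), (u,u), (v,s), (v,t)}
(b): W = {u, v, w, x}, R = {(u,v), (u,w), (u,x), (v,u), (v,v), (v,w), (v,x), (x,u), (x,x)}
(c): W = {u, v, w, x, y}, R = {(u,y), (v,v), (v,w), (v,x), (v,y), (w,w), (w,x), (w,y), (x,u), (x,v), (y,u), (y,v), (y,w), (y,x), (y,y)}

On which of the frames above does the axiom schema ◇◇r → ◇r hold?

(a)

The schema corresponds to transitivity: ∀x ∀y ∀z (Rxy ∧ Ryz → Rxz).
(a): holds.
(b): fails — Ruv and Rvu but not Ruu.
(c): fails — Rwx and Rxu but not Rwu.
Valid on: (a).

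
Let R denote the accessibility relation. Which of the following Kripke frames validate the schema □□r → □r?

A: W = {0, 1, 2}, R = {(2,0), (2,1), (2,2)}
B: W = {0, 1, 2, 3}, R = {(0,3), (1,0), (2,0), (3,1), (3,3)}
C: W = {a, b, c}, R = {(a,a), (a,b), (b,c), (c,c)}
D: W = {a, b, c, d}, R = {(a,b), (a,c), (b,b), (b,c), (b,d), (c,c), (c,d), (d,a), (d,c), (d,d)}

A, C, D

Frame correspondent (Sahlqvist): ∀x ∀y (Rxy → ∃z (Rxz ∧ Rzy)) — i.e. density.
A: condition met.
B: fails — R10 but no z with R1z and Rz0.
C: condition met.
D: condition met.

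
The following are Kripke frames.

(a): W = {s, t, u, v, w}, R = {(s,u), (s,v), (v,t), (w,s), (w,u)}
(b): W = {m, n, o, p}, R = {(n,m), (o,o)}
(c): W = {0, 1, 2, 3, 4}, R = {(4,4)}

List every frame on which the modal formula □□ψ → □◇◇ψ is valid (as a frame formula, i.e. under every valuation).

(c)

This is the axiom for a generalized confluence (Geach) condition; its first-order frame correspondent is ∀x ∀z (xRz → ∃w (xR²w ∧ zR²w)).
(a): fails — sRu but no w* with sR²w* and uR²w*.
(b): fails — nRm but no w with nR²w and mR²w.
(c): holds.
Valid on: (c).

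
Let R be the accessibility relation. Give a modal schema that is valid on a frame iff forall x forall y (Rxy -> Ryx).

A defining formula is p → □◇p (the B axiom).
Suppose p→□◇p is valid. Take Rxy and set V(p)={x}. Then p at x, so □◇p at x, so ◇p at y, so some z with Ryz has p; z=x, i.e. Ryx.

p → □◇p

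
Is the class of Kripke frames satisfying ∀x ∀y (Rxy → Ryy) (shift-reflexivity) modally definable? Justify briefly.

Yes, by □(□p → p)

Yes: it is shift-reflexivity, defined by the T□ schema □(□p → p).
Suppose □(□p→p) is valid. Take Rxy and set V(p)={w : Ryw}. Then at y, □p holds; since □(□p→p) at x, □p→p at y, so p at y, i.e. Ryy.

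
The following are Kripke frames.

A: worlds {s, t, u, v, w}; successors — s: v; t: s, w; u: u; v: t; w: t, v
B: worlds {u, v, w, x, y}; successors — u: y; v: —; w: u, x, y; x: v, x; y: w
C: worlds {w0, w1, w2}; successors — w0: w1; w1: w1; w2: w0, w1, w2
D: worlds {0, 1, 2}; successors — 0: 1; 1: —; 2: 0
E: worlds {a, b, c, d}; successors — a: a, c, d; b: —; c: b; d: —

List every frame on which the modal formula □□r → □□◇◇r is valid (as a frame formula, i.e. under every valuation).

This is the axiom for a generalized confluence (Geach) condition; its first-order frame correspondent is ∀x ∀z (xR²z → ∃w (xR²w ∧ zR²w)).
A: fails — tR²v but no w* with tR²w* and vR²w*.
B: fails — wR²v but no t with wR²t and vR²t.
C: condition met.
D: fails — 2R²1 but no w with 2R²w and 1R²w.
E: fails — aR²b but no w with aR²w and bR²w.

C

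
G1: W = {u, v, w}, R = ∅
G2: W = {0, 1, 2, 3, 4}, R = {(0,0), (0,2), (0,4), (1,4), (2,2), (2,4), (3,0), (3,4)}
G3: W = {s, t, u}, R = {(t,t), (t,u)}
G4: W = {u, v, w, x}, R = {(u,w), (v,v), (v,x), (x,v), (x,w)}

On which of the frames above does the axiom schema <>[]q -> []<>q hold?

Frame correspondent (Sahlqvist): forall x forall y forall z (Rxy & Rxz -> exists w (Ryw & Rzw)) — i.e. convergence.
G1: satisfies the condition.
G2: fails — R00 and R04 but 0 and 4 have no common successor.
G3: fails — Rtt and Rtu but t and u have no common successor.
G4: fails — Ruw and Ruw but w and w have no common successor.
Valid on: G1.

G1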